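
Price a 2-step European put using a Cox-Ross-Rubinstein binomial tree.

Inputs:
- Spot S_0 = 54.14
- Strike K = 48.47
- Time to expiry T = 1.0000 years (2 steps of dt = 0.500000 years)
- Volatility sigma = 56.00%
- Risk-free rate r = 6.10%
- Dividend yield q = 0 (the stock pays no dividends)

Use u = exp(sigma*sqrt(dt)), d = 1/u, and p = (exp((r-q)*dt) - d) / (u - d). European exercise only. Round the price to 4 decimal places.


Answer: Price = V(0,0) = 7.0558

Derivation:
dt = T/N = 0.500000
u = exp(sigma*sqrt(dt)) = 1.485839; d = 1/u = 0.673020
p = (exp((r-q)*dt) - d) / (u - d) = 0.440380
Discount per step: exp(-r*dt) = 0.969960
Stock lattice S(k, i) with i counting down-moves:
  k=0: S(0,0) = 54.1400
  k=1: S(1,0) = 80.4433; S(1,1) = 36.4373
  k=2: S(2,0) = 119.5259; S(2,1) = 54.1400; S(2,2) = 24.5231
Terminal payoffs V(N, i) = max(K - S_T, 0):
  V(2,0) = 0.000000; V(2,1) = 0.000000; V(2,2) = 23.946945
Backward induction: V(k, i) = exp(-r*dt) * [p * V(k+1, i) + (1-p) * V(k+1, i+1)].
  V(1,0) = exp(-r*dt) * [p*0.000000 + (1-p)*0.000000] = 0.000000
  V(1,1) = exp(-r*dt) * [p*0.000000 + (1-p)*23.946945] = 12.998613
  V(0,0) = exp(-r*dt) * [p*0.000000 + (1-p)*12.998613] = 7.055762


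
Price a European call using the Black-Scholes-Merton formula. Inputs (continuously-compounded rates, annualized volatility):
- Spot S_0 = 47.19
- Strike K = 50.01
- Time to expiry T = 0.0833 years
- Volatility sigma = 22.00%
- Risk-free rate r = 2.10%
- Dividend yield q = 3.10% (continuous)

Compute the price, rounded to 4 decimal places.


Answer: Price = 0.2939

Derivation:
d1 = (ln(S/K) + (r - q + 0.5*sigma^2) * T) / (sigma * sqrt(T)) = -0.89546231
d2 = d1 - sigma * sqrt(T) = -0.95895814
exp(-rT) = 0.99825223; exp(-qT) = 0.99742103
C = S_0 * exp(-qT) * N(d1) - K * exp(-rT) * N(d2)
N(d1) = 0.18527000; N(d2) = 0.16878992
C = 47.1900 * 0.99742103 * 0.18527000 - 50.0100 * 0.99825223 * 0.16878992 = 0.2939


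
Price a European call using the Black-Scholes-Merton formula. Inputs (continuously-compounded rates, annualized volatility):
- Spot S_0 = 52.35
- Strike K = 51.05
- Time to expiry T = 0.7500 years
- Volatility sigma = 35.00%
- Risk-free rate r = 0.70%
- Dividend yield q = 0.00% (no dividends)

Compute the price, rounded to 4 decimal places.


d1 = (ln(S/K) + (r - q + 0.5*sigma^2) * T) / (sigma * sqrt(T)) = 0.25183653
d2 = d1 - sigma * sqrt(T) = -0.05127236
exp(-rT) = 0.99476376; exp(-qT) = 1.00000000
C = S_0 * exp(-qT) * N(d1) - K * exp(-rT) * N(d2)
N(d1) = 0.59941629; N(d2) = 0.47955425
C = 52.3500 * 1.00000000 * 0.59941629 - 51.0500 * 0.99476376 * 0.47955425 = 7.0264

Answer: Price = 7.0264


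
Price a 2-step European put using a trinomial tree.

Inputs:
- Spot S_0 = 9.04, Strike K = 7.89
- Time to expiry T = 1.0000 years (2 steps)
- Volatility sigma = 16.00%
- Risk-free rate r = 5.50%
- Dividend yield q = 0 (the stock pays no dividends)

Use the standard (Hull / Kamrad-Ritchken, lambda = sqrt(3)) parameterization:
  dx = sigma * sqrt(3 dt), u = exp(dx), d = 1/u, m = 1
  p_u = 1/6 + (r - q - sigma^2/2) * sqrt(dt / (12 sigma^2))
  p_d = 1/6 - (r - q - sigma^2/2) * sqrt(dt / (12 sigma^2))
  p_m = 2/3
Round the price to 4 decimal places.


Answer: Price = V(0,0) = 0.0868

Derivation:
dt = T/N = 0.500000; dx = sigma*sqrt(3*dt) = 0.195959
u = exp(dx) = 1.216477; d = 1/u = 0.822046
p_u = 0.220504, p_m = 0.666667, p_d = 0.112829
Discount per step: exp(-r*dt) = 0.972875
Stock lattice S(k, j) with j the centered position index:
  k=0: S(0,+0) = 9.0400
  k=1: S(1,-1) = 7.4313; S(1,+0) = 9.0400; S(1,+1) = 10.9970
  k=2: S(2,-2) = 6.1089; S(2,-1) = 7.4313; S(2,+0) = 9.0400; S(2,+1) = 10.9970; S(2,+2) = 13.3775
Terminal payoffs V(N, j) = max(K - S_T, 0):
  V(2,-2) = 1.781136; V(2,-1) = 0.458706; V(2,+0) = 0.000000; V(2,+1) = 0.000000; V(2,+2) = 0.000000
Backward induction: V(k, j) = exp(-r*dt) * [p_u * V(k+1, j+1) + p_m * V(k+1, j) + p_d * V(k+1, j-1)]
  V(1,-1) = exp(-r*dt) * [p_u*0.000000 + p_m*0.458706 + p_d*1.781136] = 0.493021
  V(1,+0) = exp(-r*dt) * [p_u*0.000000 + p_m*0.000000 + p_d*0.458706] = 0.050351
  V(1,+1) = exp(-r*dt) * [p_u*0.000000 + p_m*0.000000 + p_d*0.000000] = 0.000000
  V(0,+0) = exp(-r*dt) * [p_u*0.000000 + p_m*0.050351 + p_d*0.493021] = 0.086775


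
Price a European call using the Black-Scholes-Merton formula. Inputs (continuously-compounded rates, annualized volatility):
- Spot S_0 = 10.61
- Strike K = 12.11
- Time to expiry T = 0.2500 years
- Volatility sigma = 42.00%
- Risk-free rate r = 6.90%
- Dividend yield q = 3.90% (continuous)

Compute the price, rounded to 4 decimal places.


d1 = (ln(S/K) + (r - q + 0.5*sigma^2) * T) / (sigma * sqrt(T)) = -0.48897431
d2 = d1 - sigma * sqrt(T) = -0.69897431
exp(-rT) = 0.98289793; exp(-qT) = 0.99029738
C = S_0 * exp(-qT) * N(d1) - K * exp(-rT) * N(d2)
N(d1) = 0.31242994; N(d2) = 0.24228404
C = 10.6100 * 0.99029738 * 0.31242994 - 12.1100 * 0.98289793 * 0.24228404 = 0.3988

Answer: Price = 0.3988


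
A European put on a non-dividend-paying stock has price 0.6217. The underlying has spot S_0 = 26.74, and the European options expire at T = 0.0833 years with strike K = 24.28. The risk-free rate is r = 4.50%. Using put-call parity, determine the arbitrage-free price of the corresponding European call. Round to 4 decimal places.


Put-call parity: C - P = S_0 * exp(-qT) - K * exp(-rT).
S_0 * exp(-qT) = 26.7400 * 1.00000000 = 26.74000000
K * exp(-rT) = 24.2800 * 0.99625852 = 24.18915679
C = P + S*exp(-qT) - K*exp(-rT)
C = 0.6217 + 26.74000000 - 24.18915679 = 3.1725

Answer: Call price = 3.1725


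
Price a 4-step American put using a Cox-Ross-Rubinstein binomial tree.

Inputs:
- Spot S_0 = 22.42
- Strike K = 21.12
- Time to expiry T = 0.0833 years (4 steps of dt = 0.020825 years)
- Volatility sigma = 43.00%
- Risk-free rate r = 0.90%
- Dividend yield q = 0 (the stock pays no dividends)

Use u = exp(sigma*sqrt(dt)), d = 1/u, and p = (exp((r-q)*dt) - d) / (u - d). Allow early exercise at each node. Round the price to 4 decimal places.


Answer: Price = V(0,0) = 0.6009

Derivation:
dt = T/N = 0.020825
u = exp(sigma*sqrt(dt)) = 1.064018; d = 1/u = 0.939833
p = (exp((r-q)*dt) - d) / (u - d) = 0.486001
Discount per step: exp(-r*dt) = 0.999813
Stock lattice S(k, i) with i counting down-moves:
  k=0: S(0,0) = 22.4200
  k=1: S(1,0) = 23.8553; S(1,1) = 21.0711
  k=2: S(2,0) = 25.3825; S(2,1) = 22.4200; S(2,2) = 19.8033
  k=3: S(3,0) = 27.0074; S(3,1) = 23.8553; S(3,2) = 21.0711; S(3,3) = 18.6118
  k=4: S(4,0) = 28.7364; S(4,1) = 25.3825; S(4,2) = 22.4200; S(4,3) = 19.8033; S(4,4) = 17.4920
Terminal payoffs V(N, i) = max(K - S_T, 0):
  V(4,0) = 0.000000; V(4,1) = 0.000000; V(4,2) = 0.000000; V(4,3) = 1.316713; V(4,4) = 3.628021
Backward induction: V(k, i) = exp(-r*dt) * [p * V(k+1, i) + (1-p) * V(k+1, i+1)]; then take max(V_cont, immediate exercise) for American.
  V(3,0) = exp(-r*dt) * [p*0.000000 + (1-p)*0.000000] = 0.000000; exercise = 0.000000; V(3,0) = max -> 0.000000
  V(3,1) = exp(-r*dt) * [p*0.000000 + (1-p)*0.000000] = 0.000000; exercise = 0.000000; V(3,1) = max -> 0.000000
  V(3,2) = exp(-r*dt) * [p*0.000000 + (1-p)*1.316713] = 0.676662; exercise = 0.048937; V(3,2) = max -> 0.676662
  V(3,3) = exp(-r*dt) * [p*1.316713 + (1-p)*3.628021] = 2.504253; exercise = 2.508211; V(3,3) = max -> 2.508211
  V(2,0) = exp(-r*dt) * [p*0.000000 + (1-p)*0.000000] = 0.000000; exercise = 0.000000; V(2,0) = max -> 0.000000
  V(2,1) = exp(-r*dt) * [p*0.000000 + (1-p)*0.676662] = 0.347738; exercise = 0.000000; V(2,1) = max -> 0.347738
  V(2,2) = exp(-r*dt) * [p*0.676662 + (1-p)*2.508211] = 1.617773; exercise = 1.316713; V(2,2) = max -> 1.617773
  V(1,0) = exp(-r*dt) * [p*0.000000 + (1-p)*0.347738] = 0.178704; exercise = 0.000000; V(1,0) = max -> 0.178704
  V(1,1) = exp(-r*dt) * [p*0.347738 + (1-p)*1.617773] = 1.000347; exercise = 0.048937; V(1,1) = max -> 1.000347
  V(0,0) = exp(-r*dt) * [p*0.178704 + (1-p)*1.000347] = 0.600915; exercise = 0.000000; V(0,0) = max -> 0.600915


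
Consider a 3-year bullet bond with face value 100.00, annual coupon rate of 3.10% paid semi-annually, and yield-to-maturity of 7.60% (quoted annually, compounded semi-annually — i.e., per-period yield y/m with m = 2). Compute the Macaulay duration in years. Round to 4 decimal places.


Answer: Macaulay duration = 2.8790 years

Derivation:
Coupon per period c = face * coupon_rate / m = 1.550000
Periods per year m = 2; per-period yield y/m = 0.038000
Number of cashflows N = 6
Cashflows (t years, CF_t, discount factor 1/(1+y/m)^(m*t), PV):
  t = 0.5000: CF_t = 1.550000, DF = 0.963391, PV = 1.493256
  t = 1.0000: CF_t = 1.550000, DF = 0.928122, PV = 1.438590
  t = 1.5000: CF_t = 1.550000, DF = 0.894145, PV = 1.385925
  t = 2.0000: CF_t = 1.550000, DF = 0.861411, PV = 1.335188
  t = 2.5000: CF_t = 1.550000, DF = 0.829876, PV = 1.286308
  t = 3.0000: CF_t = 101.550000, DF = 0.799495, PV = 81.188741
Price P = sum_t PV_t = 88.128007
Macaulay numerator sum_t t * PV_t:
  t * PV_t at t = 0.5000: 0.746628
  t * PV_t at t = 1.0000: 1.438590
  t * PV_t at t = 1.5000: 2.078887
  t * PV_t at t = 2.0000: 2.670375
  t * PV_t at t = 2.5000: 3.215770
  t * PV_t at t = 3.0000: 243.566223
Macaulay duration D = (sum_t t * PV_t) / P = 253.716473 / 88.128007 = 2.878954


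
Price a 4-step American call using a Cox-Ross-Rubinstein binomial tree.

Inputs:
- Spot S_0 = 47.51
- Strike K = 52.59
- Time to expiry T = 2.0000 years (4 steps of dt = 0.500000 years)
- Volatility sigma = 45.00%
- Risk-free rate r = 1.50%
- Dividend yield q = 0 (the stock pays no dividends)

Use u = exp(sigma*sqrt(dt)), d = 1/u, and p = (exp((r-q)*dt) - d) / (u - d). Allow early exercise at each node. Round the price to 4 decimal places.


dt = T/N = 0.500000
u = exp(sigma*sqrt(dt)) = 1.374648; d = 1/u = 0.727459
p = (exp((r-q)*dt) - d) / (u - d) = 0.432747
Discount per step: exp(-r*dt) = 0.992528
Stock lattice S(k, i) with i counting down-moves:
  k=0: S(0,0) = 47.5100
  k=1: S(1,0) = 65.3095; S(1,1) = 34.5616
  k=2: S(2,0) = 89.7777; S(2,1) = 47.5100; S(2,2) = 25.1421
  k=3: S(3,0) = 123.4127; S(3,1) = 65.3095; S(3,2) = 34.5616; S(3,3) = 18.2898
  k=4: S(4,0) = 169.6491; S(4,1) = 89.7777; S(4,2) = 47.5100; S(4,3) = 25.1421; S(4,4) = 13.3051
Terminal payoffs V(N, i) = max(S_T - K, 0):
  V(4,0) = 117.059140; V(4,1) = 37.187673; V(4,2) = 0.000000; V(4,3) = 0.000000; V(4,4) = 0.000000
Backward induction: V(k, i) = exp(-r*dt) * [p * V(k+1, i) + (1-p) * V(k+1, i+1)]; then take max(V_cont, immediate exercise) for American.
  V(3,0) = exp(-r*dt) * [p*117.059140 + (1-p)*37.187673] = 71.215692; exercise = 70.822743; V(3,0) = max -> 71.215692
  V(3,1) = exp(-r*dt) * [p*37.187673 + (1-p)*0.000000] = 15.972612; exercise = 12.719550; V(3,1) = max -> 15.972612
  V(3,2) = exp(-r*dt) * [p*0.000000 + (1-p)*0.000000] = 0.000000; exercise = 0.000000; V(3,2) = max -> 0.000000
  V(3,3) = exp(-r*dt) * [p*0.000000 + (1-p)*0.000000] = 0.000000; exercise = 0.000000; V(3,3) = max -> 0.000000
  V(2,0) = exp(-r*dt) * [p*71.215692 + (1-p)*15.972612] = 39.580922; exercise = 37.187673; V(2,0) = max -> 39.580922
  V(2,1) = exp(-r*dt) * [p*15.972612 + (1-p)*0.000000] = 6.860455; exercise = 0.000000; V(2,1) = max -> 6.860455
  V(2,2) = exp(-r*dt) * [p*0.000000 + (1-p)*0.000000] = 0.000000; exercise = 0.000000; V(2,2) = max -> 0.000000
  V(1,0) = exp(-r*dt) * [p*39.580922 + (1-p)*6.860455] = 20.863080; exercise = 12.719550; V(1,0) = max -> 20.863080
  V(1,1) = exp(-r*dt) * [p*6.860455 + (1-p)*0.000000] = 2.946659; exercise = 0.000000; V(1,1) = max -> 2.946659
  V(0,0) = exp(-r*dt) * [p*20.863080 + (1-p)*2.946659] = 10.619989; exercise = 0.000000; V(0,0) = max -> 10.619989

Answer: Price = V(0,0) = 10.6200


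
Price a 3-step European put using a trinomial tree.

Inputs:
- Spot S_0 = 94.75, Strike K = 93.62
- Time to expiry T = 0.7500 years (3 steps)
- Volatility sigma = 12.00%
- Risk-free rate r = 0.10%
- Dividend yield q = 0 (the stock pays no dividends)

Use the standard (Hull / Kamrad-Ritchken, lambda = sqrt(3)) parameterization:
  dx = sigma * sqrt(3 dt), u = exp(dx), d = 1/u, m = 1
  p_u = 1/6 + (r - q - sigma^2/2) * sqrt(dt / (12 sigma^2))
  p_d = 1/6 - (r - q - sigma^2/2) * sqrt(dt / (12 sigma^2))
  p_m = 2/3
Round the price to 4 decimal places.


dt = T/N = 0.250000; dx = sigma*sqrt(3*dt) = 0.103923
u = exp(dx) = 1.109515; d = 1/u = 0.901295
p_u = 0.159209, p_m = 0.666667, p_d = 0.174124
Discount per step: exp(-r*dt) = 0.999750
Stock lattice S(k, j) with j the centered position index:
  k=0: S(0,+0) = 94.7500
  k=1: S(1,-1) = 85.3977; S(1,+0) = 94.7500; S(1,+1) = 105.1266
  k=2: S(2,-2) = 76.9685; S(2,-1) = 85.3977; S(2,+0) = 94.7500; S(2,+1) = 105.1266; S(2,+2) = 116.6395
  k=3: S(3,-3) = 69.3713; S(3,-2) = 76.9685; S(3,-1) = 85.3977; S(3,+0) = 94.7500; S(3,+1) = 105.1266; S(3,+2) = 116.6395; S(3,+3) = 129.4133
Terminal payoffs V(N, j) = max(K - S_T, 0):
  V(3,-3) = 24.248737; V(3,-2) = 16.651538; V(3,-1) = 8.222332; V(3,+0) = 0.000000; V(3,+1) = 0.000000; V(3,+2) = 0.000000; V(3,+3) = 0.000000
Backward induction: V(k, j) = exp(-r*dt) * [p_u * V(k+1, j+1) + p_m * V(k+1, j) + p_d * V(k+1, j-1)]
  V(2,-2) = exp(-r*dt) * [p_u*8.222332 + p_m*16.651538 + p_d*24.248737] = 16.628229
  V(2,-1) = exp(-r*dt) * [p_u*0.000000 + p_m*8.222332 + p_d*16.651538] = 8.378894
  V(2,+0) = exp(-r*dt) * [p_u*0.000000 + p_m*0.000000 + p_d*8.222332] = 1.431348
  V(2,+1) = exp(-r*dt) * [p_u*0.000000 + p_m*0.000000 + p_d*0.000000] = 0.000000
  V(2,+2) = exp(-r*dt) * [p_u*0.000000 + p_m*0.000000 + p_d*0.000000] = 0.000000
  V(1,-1) = exp(-r*dt) * [p_u*1.431348 + p_m*8.378894 + p_d*16.628229] = 8.707012
  V(1,+0) = exp(-r*dt) * [p_u*0.000000 + p_m*1.431348 + p_d*8.378894] = 2.412596
  V(1,+1) = exp(-r*dt) * [p_u*0.000000 + p_m*0.000000 + p_d*1.431348] = 0.249170
  V(0,+0) = exp(-r*dt) * [p_u*0.249170 + p_m*2.412596 + p_d*8.707012] = 3.163377

Answer: Price = V(0,0) = 3.1634


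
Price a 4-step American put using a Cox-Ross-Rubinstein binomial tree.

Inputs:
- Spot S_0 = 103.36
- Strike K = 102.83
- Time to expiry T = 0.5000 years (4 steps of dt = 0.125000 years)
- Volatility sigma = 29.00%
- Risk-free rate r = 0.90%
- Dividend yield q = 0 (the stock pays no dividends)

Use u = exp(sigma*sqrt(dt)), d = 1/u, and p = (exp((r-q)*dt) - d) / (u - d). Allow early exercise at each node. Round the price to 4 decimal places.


dt = T/N = 0.125000
u = exp(sigma*sqrt(dt)) = 1.107971; d = 1/u = 0.902551
p = (exp((r-q)*dt) - d) / (u - d) = 0.479869
Discount per step: exp(-r*dt) = 0.998876
Stock lattice S(k, i) with i counting down-moves:
  k=0: S(0,0) = 103.3600
  k=1: S(1,0) = 114.5199; S(1,1) = 93.2876
  k=2: S(2,0) = 126.8847; S(2,1) = 103.3600; S(2,2) = 84.1968
  k=3: S(3,0) = 140.5846; S(3,1) = 114.5199; S(3,2) = 93.2876; S(3,3) = 75.9919
  k=4: S(4,0) = 155.7637; S(4,1) = 126.8847; S(4,2) = 103.3600; S(4,3) = 84.1968; S(4,4) = 68.5865
Terminal payoffs V(N, i) = max(K - S_T, 0):
  V(4,0) = 0.000000; V(4,1) = 0.000000; V(4,2) = 0.000000; V(4,3) = 18.633187; V(4,4) = 34.243474
Backward induction: V(k, i) = exp(-r*dt) * [p * V(k+1, i) + (1-p) * V(k+1, i+1)]; then take max(V_cont, immediate exercise) for American.
  V(3,0) = exp(-r*dt) * [p*0.000000 + (1-p)*0.000000] = 0.000000; exercise = 0.000000; V(3,0) = max -> 0.000000
  V(3,1) = exp(-r*dt) * [p*0.000000 + (1-p)*0.000000] = 0.000000; exercise = 0.000000; V(3,1) = max -> 0.000000
  V(3,2) = exp(-r*dt) * [p*0.000000 + (1-p)*18.633187] = 9.680792; exercise = 9.542366; V(3,2) = max -> 9.680792
  V(3,3) = exp(-r*dt) * [p*18.633187 + (1-p)*34.243474] = 26.722494; exercise = 26.838113; V(3,3) = max -> 26.838113
  V(2,0) = exp(-r*dt) * [p*0.000000 + (1-p)*0.000000] = 0.000000; exercise = 0.000000; V(2,0) = max -> 0.000000
  V(2,1) = exp(-r*dt) * [p*0.000000 + (1-p)*9.680792] = 5.029614; exercise = 0.000000; V(2,1) = max -> 5.029614
  V(2,2) = exp(-r*dt) * [p*9.680792 + (1-p)*26.838113] = 18.583920; exercise = 18.633187; V(2,2) = max -> 18.633187
  V(1,0) = exp(-r*dt) * [p*0.000000 + (1-p)*5.029614] = 2.613115; exercise = 0.000000; V(1,0) = max -> 2.613115
  V(1,1) = exp(-r*dt) * [p*5.029614 + (1-p)*18.633187] = 12.091637; exercise = 9.542366; V(1,1) = max -> 12.091637
  V(0,0) = exp(-r*dt) * [p*2.613115 + (1-p)*12.091637] = 7.534702; exercise = 0.000000; V(0,0) = max -> 7.534702

Answer: Price = V(0,0) = 7.5347


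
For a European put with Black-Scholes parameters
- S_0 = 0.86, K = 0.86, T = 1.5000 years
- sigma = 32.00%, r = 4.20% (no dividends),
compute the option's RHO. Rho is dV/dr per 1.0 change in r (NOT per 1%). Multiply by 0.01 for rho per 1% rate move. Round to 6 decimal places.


Answer: Rho = -0.622630

Derivation:
d1 = 0.3567069438; d2 = -0.0352114151
phi(d1) = 0.3743521096; exp(-qT) = 1.0000000000; exp(-rT) = 0.9389434737
N(-d2) = 0.5140444200
Rho = -K*T*exp(-rT)*N(-d2) = -0.8600 * 1.5000 * 0.9389434737 * 0.5140444200 = -0.622630


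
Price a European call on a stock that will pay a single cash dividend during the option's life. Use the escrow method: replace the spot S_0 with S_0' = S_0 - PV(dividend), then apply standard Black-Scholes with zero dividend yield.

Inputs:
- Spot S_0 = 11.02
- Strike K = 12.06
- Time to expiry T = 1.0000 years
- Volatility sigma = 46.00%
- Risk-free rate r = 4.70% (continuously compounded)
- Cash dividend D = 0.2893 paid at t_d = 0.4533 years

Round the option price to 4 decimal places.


PV(D) = D * exp(-r * t_d) = 0.2893 * 0.97892025 = 0.28320163
S_0' = S_0 - PV(D) = 11.0200 - 0.28320163 = 10.73679837
d1 = (ln(S_0'/K) + (r + sigma^2/2)*T) / (sigma*sqrt(T)) = 0.07952772
d2 = d1 - sigma*sqrt(T) = -0.38047228
exp(-rT) = 0.95408740
N(d1) = 0.53169356; N(d2) = 0.35179743
C = S_0' * N(d1) - K * exp(-rT) * N(d2) = 10.73679837 * 0.53169356 - 12.0600 * 0.95408740 * 0.35179743 = 1.6608

Answer: Price = 1.6608


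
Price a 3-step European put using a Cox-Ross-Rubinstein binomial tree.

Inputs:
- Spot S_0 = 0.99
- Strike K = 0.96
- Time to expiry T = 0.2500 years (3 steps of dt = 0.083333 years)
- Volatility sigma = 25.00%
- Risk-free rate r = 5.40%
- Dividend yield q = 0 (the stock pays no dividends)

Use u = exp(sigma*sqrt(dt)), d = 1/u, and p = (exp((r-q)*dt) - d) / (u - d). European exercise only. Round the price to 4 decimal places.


Answer: Price = V(0,0) = 0.0325

Derivation:
dt = T/N = 0.083333
u = exp(sigma*sqrt(dt)) = 1.074837; d = 1/u = 0.930374
p = (exp((r-q)*dt) - d) / (u - d) = 0.513186
Discount per step: exp(-r*dt) = 0.995510
Stock lattice S(k, i) with i counting down-moves:
  k=0: S(0,0) = 0.9900
  k=1: S(1,0) = 1.0641; S(1,1) = 0.9211
  k=2: S(2,0) = 1.1437; S(2,1) = 0.9900; S(2,2) = 0.8569
  k=3: S(3,0) = 1.2293; S(3,1) = 1.0641; S(3,2) = 0.9211; S(3,3) = 0.7973
Terminal payoffs V(N, i) = max(K - S_T, 0):
  V(3,0) = 0.000000; V(3,1) = 0.000000; V(3,2) = 0.038930; V(3,3) = 0.162726
Backward induction: V(k, i) = exp(-r*dt) * [p * V(k+1, i) + (1-p) * V(k+1, i+1)].
  V(2,0) = exp(-r*dt) * [p*0.000000 + (1-p)*0.000000] = 0.000000
  V(2,1) = exp(-r*dt) * [p*0.000000 + (1-p)*0.038930] = 0.018867
  V(2,2) = exp(-r*dt) * [p*0.038930 + (1-p)*0.162726] = 0.098750
  V(1,0) = exp(-r*dt) * [p*0.000000 + (1-p)*0.018867] = 0.009143
  V(1,1) = exp(-r*dt) * [p*0.018867 + (1-p)*0.098750] = 0.057496
  V(0,0) = exp(-r*dt) * [p*0.009143 + (1-p)*0.057496] = 0.032535


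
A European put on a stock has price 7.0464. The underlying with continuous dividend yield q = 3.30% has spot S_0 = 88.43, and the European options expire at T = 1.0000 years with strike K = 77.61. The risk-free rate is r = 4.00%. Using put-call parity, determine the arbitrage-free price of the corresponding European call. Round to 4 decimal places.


Answer: Call price = 18.0390

Derivation:
Put-call parity: C - P = S_0 * exp(-qT) - K * exp(-rT).
S_0 * exp(-qT) = 88.4300 * 0.96753856 = 85.55943482
K * exp(-rT) = 77.6100 * 0.96078944 = 74.56686837
C = P + S*exp(-qT) - K*exp(-rT)
C = 7.0464 + 85.55943482 - 74.56686837 = 18.0390


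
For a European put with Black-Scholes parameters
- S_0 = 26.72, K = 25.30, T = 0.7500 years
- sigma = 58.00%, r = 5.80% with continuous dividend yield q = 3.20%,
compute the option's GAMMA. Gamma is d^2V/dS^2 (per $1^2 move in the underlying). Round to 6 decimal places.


d1 = 0.3986861484; d2 = -0.1036085858
phi(d1) = 0.3684634141; exp(-qT) = 0.9762857098; exp(-rT) = 0.9574325541
Gamma = exp(-qT) * phi(d1) / (S * sigma * sqrt(T)) = 0.9762857098 * 0.3684634141 / (26.7200 * 0.5800 * 0.8660254038) = 0.026803

Answer: Gamma = 0.026803


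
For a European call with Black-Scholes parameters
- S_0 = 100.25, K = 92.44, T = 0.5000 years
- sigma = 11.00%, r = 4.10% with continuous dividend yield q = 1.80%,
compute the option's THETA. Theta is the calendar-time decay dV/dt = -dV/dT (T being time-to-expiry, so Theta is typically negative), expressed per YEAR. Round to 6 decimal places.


Answer: Theta = -3.105232

Derivation:
d1 = 1.2294951680; d2 = 1.1517134221
phi(d1) = 0.1873516930; exp(-qT) = 0.9910403788; exp(-rT) = 0.9797086965
Theta = -S*exp(-qT)*phi(d1)*sigma/(2*sqrt(T)) - r*K*exp(-rT)*N(d2) + q*S*exp(-qT)*N(d1)
N(d1) = 0.8905568958; N(d2) = 0.8752805725; sqrt(T) = 0.7071067812
Term 1 = -100.2500 * 0.9910403788 * 0.1873516930 * 0.1100 / (2 * 0.7071067812) = -1.4478082273
Term 2 = -0.0410 * 92.4400 * 0.9797086965 * 0.8752805725 = -3.2500350582
Term 3 = 0.0180 * 100.2500 * 0.9910403788 * 0.8905568958 = 1.5926117183
Theta = -1.4478082273 + (-3.2500350582) + (1.5926117183) = -3.105232


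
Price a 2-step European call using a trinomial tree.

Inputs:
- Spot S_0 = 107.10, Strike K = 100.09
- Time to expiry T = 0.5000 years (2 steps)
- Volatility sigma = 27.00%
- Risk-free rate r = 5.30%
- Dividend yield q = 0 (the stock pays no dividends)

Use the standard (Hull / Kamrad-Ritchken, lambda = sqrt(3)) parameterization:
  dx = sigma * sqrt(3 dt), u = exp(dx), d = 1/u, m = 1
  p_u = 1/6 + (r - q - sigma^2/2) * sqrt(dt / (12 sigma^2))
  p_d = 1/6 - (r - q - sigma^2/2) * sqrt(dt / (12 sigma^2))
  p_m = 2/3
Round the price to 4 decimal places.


Answer: Price = V(0,0) = 13.5655

Derivation:
dt = T/N = 0.250000; dx = sigma*sqrt(3*dt) = 0.233827
u = exp(dx) = 1.263426; d = 1/u = 0.791499
p_u = 0.175514, p_m = 0.666667, p_d = 0.157819
Discount per step: exp(-r*dt) = 0.986837
Stock lattice S(k, j) with j the centered position index:
  k=0: S(0,+0) = 107.1000
  k=1: S(1,-1) = 84.7695; S(1,+0) = 107.1000; S(1,+1) = 135.3129
  k=2: S(2,-2) = 67.0950; S(2,-1) = 84.7695; S(2,+0) = 107.1000; S(2,+1) = 135.3129; S(2,+2) = 170.9578
Terminal payoffs V(N, j) = max(S_T - K, 0):
  V(2,-2) = 0.000000; V(2,-1) = 0.000000; V(2,+0) = 7.010000; V(2,+1) = 35.222895; V(2,+2) = 70.867792
Backward induction: V(k, j) = exp(-r*dt) * [p_u * V(k+1, j+1) + p_m * V(k+1, j) + p_d * V(k+1, j-1)]
  V(1,-1) = exp(-r*dt) * [p_u*7.010000 + p_m*0.000000 + p_d*0.000000] = 1.214159
  V(1,+0) = exp(-r*dt) * [p_u*35.222895 + p_m*7.010000 + p_d*0.000000] = 10.712559
  V(1,+1) = exp(-r*dt) * [p_u*70.867792 + p_m*35.222895 + p_d*7.010000] = 36.539169
  V(0,+0) = exp(-r*dt) * [p_u*36.539169 + p_m*10.712559 + p_d*1.214159] = 13.565521


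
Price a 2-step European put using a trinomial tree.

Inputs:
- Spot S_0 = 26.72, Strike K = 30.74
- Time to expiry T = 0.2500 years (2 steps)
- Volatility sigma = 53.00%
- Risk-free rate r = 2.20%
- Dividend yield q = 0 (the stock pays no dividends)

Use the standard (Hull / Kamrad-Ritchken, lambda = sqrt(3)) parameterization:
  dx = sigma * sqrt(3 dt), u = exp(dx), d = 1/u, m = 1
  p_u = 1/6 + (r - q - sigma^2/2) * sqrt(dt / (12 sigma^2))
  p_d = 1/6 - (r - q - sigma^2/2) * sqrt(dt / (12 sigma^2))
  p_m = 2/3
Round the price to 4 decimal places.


dt = T/N = 0.125000; dx = sigma*sqrt(3*dt) = 0.324557
u = exp(dx) = 1.383418; d = 1/u = 0.722847
p_u = 0.143857, p_m = 0.666667, p_d = 0.189477
Discount per step: exp(-r*dt) = 0.997254
Stock lattice S(k, j) with j the centered position index:
  k=0: S(0,+0) = 26.7200
  k=1: S(1,-1) = 19.3145; S(1,+0) = 26.7200; S(1,+1) = 36.9649
  k=2: S(2,-2) = 13.9614; S(2,-1) = 19.3145; S(2,+0) = 26.7200; S(2,+1) = 36.9649; S(2,+2) = 51.1380
Terminal payoffs V(N, j) = max(K - S_T, 0):
  V(2,-2) = 16.778583; V(2,-1) = 11.425522; V(2,+0) = 4.020000; V(2,+1) = 0.000000; V(2,+2) = 0.000000
Backward induction: V(k, j) = exp(-r*dt) * [p_u * V(k+1, j+1) + p_m * V(k+1, j) + p_d * V(k+1, j-1)]
  V(1,-1) = exp(-r*dt) * [p_u*4.020000 + p_m*11.425522 + p_d*16.778583] = 11.343231
  V(1,+0) = exp(-r*dt) * [p_u*0.000000 + p_m*4.020000 + p_d*11.425522] = 4.831564
  V(1,+1) = exp(-r*dt) * [p_u*0.000000 + p_m*0.000000 + p_d*4.020000] = 0.759604
  V(0,+0) = exp(-r*dt) * [p_u*0.759604 + p_m*4.831564 + p_d*11.343231] = 5.464545

Answer: Price = V(0,0) = 5.4645


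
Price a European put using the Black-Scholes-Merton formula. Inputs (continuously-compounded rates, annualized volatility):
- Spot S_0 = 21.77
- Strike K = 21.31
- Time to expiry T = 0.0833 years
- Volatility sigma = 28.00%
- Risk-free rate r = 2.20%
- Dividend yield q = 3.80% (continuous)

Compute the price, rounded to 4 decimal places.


d1 = (ln(S/K) + (r - q + 0.5*sigma^2) * T) / (sigma * sqrt(T)) = 0.28818416
d2 = d1 - sigma * sqrt(T) = 0.20737129
exp(-rT) = 0.99816908; exp(-qT) = 0.99683960
P = K * exp(-rT) * N(-d2) - S_0 * exp(-qT) * N(-d1)
N(-d1) = 0.38660289; N(-d2) = 0.41785995
P = 21.3100 * 0.99816908 * 0.41785995 - 21.7700 * 0.99683960 * 0.38660289 = 0.4985

Answer: Price = 0.4985


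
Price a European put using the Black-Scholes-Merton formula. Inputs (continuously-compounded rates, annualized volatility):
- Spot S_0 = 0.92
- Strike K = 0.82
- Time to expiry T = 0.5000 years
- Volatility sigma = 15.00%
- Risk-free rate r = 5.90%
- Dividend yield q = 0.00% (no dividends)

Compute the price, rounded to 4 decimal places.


Answer: Price = 0.0036

Derivation:
d1 = (ln(S/K) + (r - q + 0.5*sigma^2) * T) / (sigma * sqrt(T)) = 1.41604572
d2 = d1 - sigma * sqrt(T) = 1.30997970
exp(-rT) = 0.97093088; exp(-qT) = 1.00000000
P = K * exp(-rT) * N(-d2) - S_0 * exp(-qT) * N(-d1)
N(-d1) = 0.07838106; N(-d2) = 0.09510135
P = 0.8200 * 0.97093088 * 0.09510135 - 0.9200 * 1.00000000 * 0.07838106 = 0.0036


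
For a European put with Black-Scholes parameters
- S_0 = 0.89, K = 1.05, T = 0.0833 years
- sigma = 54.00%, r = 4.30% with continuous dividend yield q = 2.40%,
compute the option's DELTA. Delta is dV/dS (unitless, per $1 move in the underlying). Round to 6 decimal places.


Answer: Delta = -0.832978

Derivation:
d1 = -0.9726842506; d2 = -1.1285376432
phi(d1) = 0.2485786812; exp(-qT) = 0.9980027971; exp(-rT) = 0.9964245074
N(-d1) = 0.8346448724
Delta = -exp(-qT) * N(-d1) = -0.9980027971 * 0.8346448724 = -0.832978


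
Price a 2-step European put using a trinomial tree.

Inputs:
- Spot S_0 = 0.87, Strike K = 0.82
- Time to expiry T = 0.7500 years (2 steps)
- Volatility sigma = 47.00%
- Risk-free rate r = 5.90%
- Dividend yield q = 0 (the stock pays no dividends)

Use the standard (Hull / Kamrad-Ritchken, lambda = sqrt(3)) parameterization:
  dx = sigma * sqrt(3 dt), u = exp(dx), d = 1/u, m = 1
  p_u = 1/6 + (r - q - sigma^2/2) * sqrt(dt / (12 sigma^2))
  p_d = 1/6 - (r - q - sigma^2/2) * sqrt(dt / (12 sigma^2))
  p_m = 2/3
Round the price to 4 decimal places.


Answer: Price = V(0,0) = 0.0857

Derivation:
dt = T/N = 0.375000; dx = sigma*sqrt(3*dt) = 0.498510
u = exp(dx) = 1.646267; d = 1/u = 0.607435
p_u = 0.147315, p_m = 0.666667, p_d = 0.186018
Discount per step: exp(-r*dt) = 0.978118
Stock lattice S(k, j) with j the centered position index:
  k=0: S(0,+0) = 0.8700
  k=1: S(1,-1) = 0.5285; S(1,+0) = 0.8700; S(1,+1) = 1.4323
  k=2: S(2,-2) = 0.3210; S(2,-1) = 0.5285; S(2,+0) = 0.8700; S(2,+1) = 1.4323; S(2,+2) = 2.3579
Terminal payoffs V(N, j) = max(K - S_T, 0):
  V(2,-2) = 0.498990; V(2,-1) = 0.291532; V(2,+0) = 0.000000; V(2,+1) = 0.000000; V(2,+2) = 0.000000
Backward induction: V(k, j) = exp(-r*dt) * [p_u * V(k+1, j+1) + p_m * V(k+1, j) + p_d * V(k+1, j-1)]
  V(1,-1) = exp(-r*dt) * [p_u*0.000000 + p_m*0.291532 + p_d*0.498990] = 0.280892
  V(1,+0) = exp(-r*dt) * [p_u*0.000000 + p_m*0.000000 + p_d*0.291532] = 0.053043
  V(1,+1) = exp(-r*dt) * [p_u*0.000000 + p_m*0.000000 + p_d*0.000000] = 0.000000
  V(0,+0) = exp(-r*dt) * [p_u*0.000000 + p_m*0.053043 + p_d*0.280892] = 0.085696


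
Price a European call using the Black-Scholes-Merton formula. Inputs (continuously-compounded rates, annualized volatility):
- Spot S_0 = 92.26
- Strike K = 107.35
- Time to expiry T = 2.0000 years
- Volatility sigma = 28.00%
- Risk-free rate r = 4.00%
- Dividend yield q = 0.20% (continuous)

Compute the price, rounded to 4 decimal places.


d1 = (ln(S/K) + (r - q + 0.5*sigma^2) * T) / (sigma * sqrt(T)) = 0.00736440
d2 = d1 - sigma * sqrt(T) = -0.38861540
exp(-rT) = 0.92311635; exp(-qT) = 0.99600799
C = S_0 * exp(-qT) * N(d1) - K * exp(-rT) * N(d2)
N(d1) = 0.50293794; N(d2) = 0.34878034
C = 92.2600 * 0.99600799 * 0.50293794 - 107.3500 * 0.92311635 * 0.34878034 = 11.6529

Answer: Price = 11.6529


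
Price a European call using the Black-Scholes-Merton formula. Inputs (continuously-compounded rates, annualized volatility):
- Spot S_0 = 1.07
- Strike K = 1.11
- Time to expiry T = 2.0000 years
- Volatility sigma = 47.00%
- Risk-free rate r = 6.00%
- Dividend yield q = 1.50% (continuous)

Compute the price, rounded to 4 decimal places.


Answer: Price = 0.2911

Derivation:
d1 = (ln(S/K) + (r - q + 0.5*sigma^2) * T) / (sigma * sqrt(T)) = 0.41252705
d2 = d1 - sigma * sqrt(T) = -0.25215333
exp(-rT) = 0.88692044; exp(-qT) = 0.97044553
C = S_0 * exp(-qT) * N(d1) - K * exp(-rT) * N(d2)
N(d1) = 0.66002342; N(d2) = 0.40046128
C = 1.0700 * 0.97044553 * 0.66002342 - 1.1100 * 0.88692044 * 0.40046128 = 0.2911


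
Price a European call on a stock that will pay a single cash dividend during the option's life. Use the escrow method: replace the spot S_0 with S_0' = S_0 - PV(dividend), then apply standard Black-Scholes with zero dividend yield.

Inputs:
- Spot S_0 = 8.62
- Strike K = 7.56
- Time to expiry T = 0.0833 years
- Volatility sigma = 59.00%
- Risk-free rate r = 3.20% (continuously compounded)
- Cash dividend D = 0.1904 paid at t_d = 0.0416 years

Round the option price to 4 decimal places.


Answer: Price = 1.0987

Derivation:
PV(D) = D * exp(-r * t_d) = 0.1904 * 0.99866969 = 0.19014671
S_0' = S_0 - PV(D) = 8.6200 - 0.19014671 = 8.42985329
d1 = (ln(S_0'/K) + (r + sigma^2/2)*T) / (sigma*sqrt(T)) = 0.74036286
d2 = d1 - sigma*sqrt(T) = 0.57007860
exp(-rT) = 0.99733795
N(d1) = 0.77046008; N(d2) = 0.71568780
C = S_0' * N(d1) - K * exp(-rT) * N(d2) = 8.42985329 * 0.77046008 - 7.5600 * 0.99733795 * 0.71568780 = 1.0987


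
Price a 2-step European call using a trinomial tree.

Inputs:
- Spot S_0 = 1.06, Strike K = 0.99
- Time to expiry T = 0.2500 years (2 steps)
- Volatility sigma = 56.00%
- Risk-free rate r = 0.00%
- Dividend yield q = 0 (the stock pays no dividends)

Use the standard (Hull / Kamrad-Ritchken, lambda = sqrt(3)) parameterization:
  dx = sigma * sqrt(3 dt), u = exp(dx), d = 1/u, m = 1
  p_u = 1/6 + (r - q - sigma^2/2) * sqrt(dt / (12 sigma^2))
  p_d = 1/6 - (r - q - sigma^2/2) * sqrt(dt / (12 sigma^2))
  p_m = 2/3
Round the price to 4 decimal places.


Answer: Price = V(0,0) = 0.1489

Derivation:
dt = T/N = 0.125000; dx = sigma*sqrt(3*dt) = 0.342929
u = exp(dx) = 1.409068; d = 1/u = 0.709689
p_u = 0.138089, p_m = 0.666667, p_d = 0.195244
Discount per step: exp(-r*dt) = 1.000000
Stock lattice S(k, j) with j the centered position index:
  k=0: S(0,+0) = 1.0600
  k=1: S(1,-1) = 0.7523; S(1,+0) = 1.0600; S(1,+1) = 1.4936
  k=2: S(2,-2) = 0.5339; S(2,-1) = 0.7523; S(2,+0) = 1.0600; S(2,+1) = 1.4936; S(2,+2) = 2.1046
Terminal payoffs V(N, j) = max(S_T - K, 0):
  V(2,-2) = 0.000000; V(2,-1) = 0.000000; V(2,+0) = 0.070000; V(2,+1) = 0.503612; V(2,+2) = 1.114601
Backward induction: V(k, j) = exp(-r*dt) * [p_u * V(k+1, j+1) + p_m * V(k+1, j) + p_d * V(k+1, j-1)]
  V(1,-1) = exp(-r*dt) * [p_u*0.070000 + p_m*0.000000 + p_d*0.000000] = 0.009666
  V(1,+0) = exp(-r*dt) * [p_u*0.503612 + p_m*0.070000 + p_d*0.000000] = 0.116210
  V(1,+1) = exp(-r*dt) * [p_u*1.114601 + p_m*0.503612 + p_d*0.070000] = 0.503323
  V(0,+0) = exp(-r*dt) * [p_u*0.503323 + p_m*0.116210 + p_d*0.009666] = 0.148864


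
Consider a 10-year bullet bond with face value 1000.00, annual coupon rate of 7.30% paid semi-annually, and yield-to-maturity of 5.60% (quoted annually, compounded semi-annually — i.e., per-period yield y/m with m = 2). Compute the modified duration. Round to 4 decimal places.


Answer: Modified duration = 7.2454

Derivation:
Coupon per period c = face * coupon_rate / m = 36.500000
Periods per year m = 2; per-period yield y/m = 0.028000
Number of cashflows N = 20
Cashflows (t years, CF_t, discount factor 1/(1+y/m)^(m*t), PV):
  t = 0.5000: CF_t = 36.500000, DF = 0.972763, PV = 35.505837
  t = 1.0000: CF_t = 36.500000, DF = 0.946267, PV = 34.538752
  t = 1.5000: CF_t = 36.500000, DF = 0.920493, PV = 33.598007
  t = 2.0000: CF_t = 36.500000, DF = 0.895422, PV = 32.682887
  t = 2.5000: CF_t = 36.500000, DF = 0.871033, PV = 31.792691
  t = 3.0000: CF_t = 36.500000, DF = 0.847308, PV = 30.926742
  t = 3.5000: CF_t = 36.500000, DF = 0.824230, PV = 30.084380
  t = 4.0000: CF_t = 36.500000, DF = 0.801780, PV = 29.264961
  t = 4.5000: CF_t = 36.500000, DF = 0.779941, PV = 28.467861
  t = 5.0000: CF_t = 36.500000, DF = 0.758698, PV = 27.692472
  t = 5.5000: CF_t = 36.500000, DF = 0.738033, PV = 26.938202
  t = 6.0000: CF_t = 36.500000, DF = 0.717931, PV = 26.204477
  t = 6.5000: CF_t = 36.500000, DF = 0.698376, PV = 25.490736
  t = 7.0000: CF_t = 36.500000, DF = 0.679354, PV = 24.796436
  t = 7.5000: CF_t = 36.500000, DF = 0.660851, PV = 24.121046
  t = 8.0000: CF_t = 36.500000, DF = 0.642851, PV = 23.464053
  t = 8.5000: CF_t = 36.500000, DF = 0.625341, PV = 22.824954
  t = 9.0000: CF_t = 36.500000, DF = 0.608309, PV = 22.203263
  t = 9.5000: CF_t = 36.500000, DF = 0.591740, PV = 21.598505
  t = 10.0000: CF_t = 1036.500000, DF = 0.575622, PV = 596.632646
Price P = sum_t PV_t = 1128.828906
First compute Macaulay numerator sum_t t * PV_t:
  t * PV_t at t = 0.5000: 17.752918
  t * PV_t at t = 1.0000: 34.538752
  t * PV_t at t = 1.5000: 50.397011
  t * PV_t at t = 2.0000: 65.365773
  t * PV_t at t = 2.5000: 79.481728
  t * PV_t at t = 3.0000: 92.780227
  t * PV_t at t = 3.5000: 105.295329
  t * PV_t at t = 4.0000: 117.059843
  t * PV_t at t = 4.5000: 128.105373
  t * PV_t at t = 5.0000: 138.462358
  t * PV_t at t = 5.5000: 148.160110
  t * PV_t at t = 6.0000: 157.226859
  t * PV_t at t = 6.5000: 165.689784
  t * PV_t at t = 7.0000: 173.575050
  t * PV_t at t = 7.5000: 180.907848
  t * PV_t at t = 8.0000: 187.712424
  t * PV_t at t = 8.5000: 194.012111
  t * PV_t at t = 9.0000: 199.829366
  t * PV_t at t = 9.5000: 205.185795
  t * PV_t at t = 10.0000: 5966.326463
Macaulay duration D = 8407.865122 / 1128.828906 = 7.448308
Modified duration = D / (1 + y/m) = 7.448308 / (1 + 0.028000) = 7.245436


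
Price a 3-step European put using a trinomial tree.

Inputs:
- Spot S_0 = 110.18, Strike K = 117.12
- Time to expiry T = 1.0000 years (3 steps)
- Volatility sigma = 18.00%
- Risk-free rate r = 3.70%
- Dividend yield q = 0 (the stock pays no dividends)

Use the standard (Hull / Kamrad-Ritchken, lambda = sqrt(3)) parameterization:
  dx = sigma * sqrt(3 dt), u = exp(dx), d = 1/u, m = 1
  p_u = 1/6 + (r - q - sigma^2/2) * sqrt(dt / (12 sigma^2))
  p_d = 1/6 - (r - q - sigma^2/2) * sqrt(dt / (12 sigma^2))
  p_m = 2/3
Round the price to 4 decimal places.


Answer: Price = V(0,0) = 9.6089

Derivation:
dt = T/N = 0.333333; dx = sigma*sqrt(3*dt) = 0.180000
u = exp(dx) = 1.197217; d = 1/u = 0.835270
p_u = 0.185926, p_m = 0.666667, p_d = 0.147407
Discount per step: exp(-r*dt) = 0.987742
Stock lattice S(k, j) with j the centered position index:
  k=0: S(0,+0) = 110.1800
  k=1: S(1,-1) = 92.0301; S(1,+0) = 110.1800; S(1,+1) = 131.9094
  k=2: S(2,-2) = 76.8700; S(2,-1) = 92.0301; S(2,+0) = 110.1800; S(2,+1) = 131.9094; S(2,+2) = 157.9242
  k=3: S(3,-3) = 64.2072; S(3,-2) = 76.8700; S(3,-1) = 92.0301; S(3,+0) = 110.1800; S(3,+1) = 131.9094; S(3,+2) = 157.9242; S(3,+3) = 189.0696
Terminal payoffs V(N, j) = max(K - S_T, 0):
  V(3,-3) = 52.912798; V(3,-2) = 40.250022; V(3,-1) = 25.089928; V(3,+0) = 6.940000; V(3,+1) = 0.000000; V(3,+2) = 0.000000; V(3,+3) = 0.000000
Backward induction: V(k, j) = exp(-r*dt) * [p_u * V(k+1, j+1) + p_m * V(k+1, j) + p_d * V(k+1, j-1)]
  V(2,-2) = exp(-r*dt) * [p_u*25.089928 + p_m*40.250022 + p_d*52.912798] = 38.816256
  V(2,-1) = exp(-r*dt) * [p_u*6.940000 + p_m*25.089928 + p_d*40.250022] = 23.656526
  V(2,+0) = exp(-r*dt) * [p_u*0.000000 + p_m*6.940000 + p_d*25.089928] = 8.223062
  V(2,+1) = exp(-r*dt) * [p_u*0.000000 + p_m*0.000000 + p_d*6.940000] = 1.010468
  V(2,+2) = exp(-r*dt) * [p_u*0.000000 + p_m*0.000000 + p_d*0.000000] = 0.000000
  V(1,-1) = exp(-r*dt) * [p_u*8.223062 + p_m*23.656526 + p_d*38.816256] = 22.739511
  V(1,+0) = exp(-r*dt) * [p_u*1.010468 + p_m*8.223062 + p_d*23.656526] = 9.044817
  V(1,+1) = exp(-r*dt) * [p_u*0.000000 + p_m*1.010468 + p_d*8.223062] = 1.862670
  V(0,+0) = exp(-r*dt) * [p_u*1.862670 + p_m*9.044817 + p_d*22.739511] = 9.608925


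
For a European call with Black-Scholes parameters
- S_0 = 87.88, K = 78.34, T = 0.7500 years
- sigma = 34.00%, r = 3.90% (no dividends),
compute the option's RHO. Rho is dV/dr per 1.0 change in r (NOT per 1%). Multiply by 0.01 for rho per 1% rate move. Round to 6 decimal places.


d1 = 0.6368306575; d2 = 0.3423820202
phi(d1) = 0.3257206469; exp(-qT) = 1.0000000000; exp(-rT) = 0.9711736407
N(d2) = 0.6339682912
Rho = K*T*exp(-rT)*N(d2) = 78.3400 * 0.7500 * 0.9711736407 * 0.6339682912 = 36.175059

Answer: Rho = 36.175059


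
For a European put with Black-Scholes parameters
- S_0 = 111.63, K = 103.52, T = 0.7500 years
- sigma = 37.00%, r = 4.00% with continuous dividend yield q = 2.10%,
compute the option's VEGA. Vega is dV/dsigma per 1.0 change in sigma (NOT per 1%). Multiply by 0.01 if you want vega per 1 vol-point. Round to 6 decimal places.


d1 = 0.4400735405; d2 = 0.1196441411
phi(d1) = 0.3621231637; exp(-qT) = 0.9843733826; exp(-rT) = 0.9704455335
Vega = S * exp(-qT) * phi(d1) * sqrt(T) = 111.6300 * 0.9843733826 * 0.3621231637 * 0.8660254038 = 34.460988

Answer: Vega = 34.460988


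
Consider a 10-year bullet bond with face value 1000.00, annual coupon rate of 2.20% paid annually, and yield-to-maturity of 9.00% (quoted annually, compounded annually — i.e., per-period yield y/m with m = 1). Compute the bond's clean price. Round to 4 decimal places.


Coupon per period c = face * coupon_rate / m = 22.000000
Periods per year m = 1; per-period yield y/m = 0.090000
Number of cashflows N = 10
Cashflows (t years, CF_t, discount factor 1/(1+y/m)^(m*t), PV):
  t = 1.0000: CF_t = 22.000000, DF = 0.917431, PV = 20.183486
  t = 2.0000: CF_t = 22.000000, DF = 0.841680, PV = 18.516960
  t = 3.0000: CF_t = 22.000000, DF = 0.772183, PV = 16.988037
  t = 4.0000: CF_t = 22.000000, DF = 0.708425, PV = 15.585355
  t = 5.0000: CF_t = 22.000000, DF = 0.649931, PV = 14.298490
  t = 6.0000: CF_t = 22.000000, DF = 0.596267, PV = 13.117881
  t = 7.0000: CF_t = 22.000000, DF = 0.547034, PV = 12.034753
  t = 8.0000: CF_t = 22.000000, DF = 0.501866, PV = 11.041058
  t = 9.0000: CF_t = 22.000000, DF = 0.460428, PV = 10.129411
  t = 10.0000: CF_t = 1022.000000, DF = 0.422411, PV = 431.703845
Price P = sum_t PV_t = 563.599276

Answer: Price = 563.5993


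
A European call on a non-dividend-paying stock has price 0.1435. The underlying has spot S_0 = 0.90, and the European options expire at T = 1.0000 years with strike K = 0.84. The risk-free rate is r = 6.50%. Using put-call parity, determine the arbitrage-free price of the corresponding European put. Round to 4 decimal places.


Put-call parity: C - P = S_0 * exp(-qT) - K * exp(-rT).
S_0 * exp(-qT) = 0.9000 * 1.00000000 = 0.90000000
K * exp(-rT) = 0.8400 * 0.93706746 = 0.78713667
P = C - S*exp(-qT) + K*exp(-rT)
P = 0.1435 - 0.90000000 + 0.78713667 = 0.0306

Answer: Put price = 0.0306


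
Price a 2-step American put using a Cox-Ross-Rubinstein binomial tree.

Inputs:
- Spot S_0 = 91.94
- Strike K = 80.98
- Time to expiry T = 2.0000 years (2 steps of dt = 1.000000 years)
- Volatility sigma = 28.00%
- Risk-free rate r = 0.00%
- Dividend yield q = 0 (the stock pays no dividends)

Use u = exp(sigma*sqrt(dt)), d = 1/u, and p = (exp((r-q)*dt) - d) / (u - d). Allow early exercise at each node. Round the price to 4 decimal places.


Answer: Price = V(0,0) = 9.2329

Derivation:
dt = T/N = 1.000000
u = exp(sigma*sqrt(dt)) = 1.323130; d = 1/u = 0.755784
p = (exp((r-q)*dt) - d) / (u - d) = 0.430454
Discount per step: exp(-r*dt) = 1.000000
Stock lattice S(k, i) with i counting down-moves:
  k=0: S(0,0) = 91.9400
  k=1: S(1,0) = 121.6486; S(1,1) = 69.4868
  k=2: S(2,0) = 160.9568; S(2,1) = 91.9400; S(2,2) = 52.5170
Terminal payoffs V(N, i) = max(K - S_T, 0):
  V(2,0) = 0.000000; V(2,1) = 0.000000; V(2,2) = 28.463039
Backward induction: V(k, i) = exp(-r*dt) * [p * V(k+1, i) + (1-p) * V(k+1, i+1)]; then take max(V_cont, immediate exercise) for American.
  V(1,0) = exp(-r*dt) * [p*0.000000 + (1-p)*0.000000] = 0.000000; exercise = 0.000000; V(1,0) = max -> 0.000000
  V(1,1) = exp(-r*dt) * [p*0.000000 + (1-p)*28.463039] = 16.211016; exercise = 11.493243; V(1,1) = max -> 16.211016
  V(0,0) = exp(-r*dt) * [p*0.000000 + (1-p)*16.211016] = 9.232923; exercise = 0.000000; V(0,0) = max -> 9.232923
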